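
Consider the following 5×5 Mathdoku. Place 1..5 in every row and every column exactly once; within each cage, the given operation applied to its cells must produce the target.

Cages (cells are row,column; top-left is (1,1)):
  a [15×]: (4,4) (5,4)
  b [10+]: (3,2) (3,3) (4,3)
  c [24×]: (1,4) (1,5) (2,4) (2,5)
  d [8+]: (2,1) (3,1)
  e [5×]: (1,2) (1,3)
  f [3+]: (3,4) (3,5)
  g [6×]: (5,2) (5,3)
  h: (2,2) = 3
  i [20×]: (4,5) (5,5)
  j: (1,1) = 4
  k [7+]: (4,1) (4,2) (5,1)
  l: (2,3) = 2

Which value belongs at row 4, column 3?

1

J is a freebie, which forces (1,1) = 4.
H is a freebie, so (2,2) = 3.
Cage l is given, so (2,3) = 2.
Column 2 already has 3; hence (5,2) = 2.
2 is placed in column 3, leaving (5,3) = 3.
Row 5 now contains 3; hence (5,4) = 5.
Row 5 now contains 5, leaving (5,5) = 4.
Row 2 already has 3; hence (2,1) = 5.
The 4 cells of cage c must have product 24; hence (2,4) = 4.
Column 5 now contains 4, which forces (2,5) = 1.
The two cells of cage d must have sum 8, so (3,1) = 3.
1 is placed in column 5; hence (3,5) = 2.
Column 1 now contains 5; hence (4,1) = 2.
Column 4 already has 5, which forces (4,4) = 3.
Column 5 now contains 4, which forces (4,5) = 5.
Row 5 now contains 3; hence (5,1) = 1.
3 is placed in column 4, which forces (1,4) = 2.
Column 5 now contains 2, so (1,5) = 3.
Row 3 now contains 2, which forces (3,4) = 1.
Cage k needs sum 7, leaving (4,2) = 4.
Row 4 already has 4; hence (4,3) = 1.
Cage e needs two cells with product 5; hence (1,2) = 1.
Column 3 now contains 1, leaving (1,3) = 5.
Column 2 now contains 4; hence (3,2) = 5.
The 3 cells of cage b must have sum 10, which forces (3,3) = 4.
Completed grid: 4 1 5 2 3 / 5 3 2 4 1 / 3 5 4 1 2 / 2 4 1 3 5 / 1 2 3 5 4.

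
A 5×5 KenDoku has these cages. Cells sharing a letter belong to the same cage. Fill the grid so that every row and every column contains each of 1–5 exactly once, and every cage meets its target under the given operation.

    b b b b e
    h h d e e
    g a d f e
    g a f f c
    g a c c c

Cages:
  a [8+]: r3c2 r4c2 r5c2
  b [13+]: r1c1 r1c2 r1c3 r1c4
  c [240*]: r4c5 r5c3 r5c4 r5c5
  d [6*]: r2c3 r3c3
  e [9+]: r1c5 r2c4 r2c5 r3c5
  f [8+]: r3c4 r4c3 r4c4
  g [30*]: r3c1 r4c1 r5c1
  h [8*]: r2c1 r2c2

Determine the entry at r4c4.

Cage c has product 240, which forces r4c5 = 4.
The only place for 2 in row 1 is r1c5.
The only place for 5 in row 2 is r2c5.
The 4 cells of cage e must have sum 9, so r2c4 = 1.
The 4 cells of cage e must have sum 9; hence r3c5 = 1.
Column 5 already has 5, so r5c5 = 3.
In row 2, 3 can only go at r2c3, so r2c3 = 3.
Column 3 now contains 3, so r3c3 = 2.
Column 3 now contains 3, leaving r4c3 = 1.
Cage a has sum 8, which forces r5c2 = 1.
Cage b needs sum 13, which forces r1c1 = 1.
The only place for 3 in row 3 is r3c1.
Row 4 needs a 5, and only r4c1 is open for it.
5 is placed in column 1; hence r5c1 = 2.
Column 1 already has 2, so r2c1 = 4.
Cage h's pair has product 8, which forces r2c2 = 2.
2 is placed in column 2, so r4c2 = 3.
3 is placed in row 4, which forces r4c4 = 2.
Cage b needs sum 13; hence r1c4 = 3.
Cage a has sum 8, leaving r3c2 = 4.
Cage f needs sum 8; hence r3c4 = 5.
5 is placed in column 4, leaving r5c4 = 4.
Column 2 already has 4, leaving r1c2 = 5.
The 4 cells of cage b must have sum 13, which forces r1c3 = 4.
4 is placed in row 5; hence r5c3 = 5.
The full grid is 1 5 4 3 2 / 4 2 3 1 5 / 3 4 2 5 1 / 5 3 1 2 4 / 2 1 5 4 3.

2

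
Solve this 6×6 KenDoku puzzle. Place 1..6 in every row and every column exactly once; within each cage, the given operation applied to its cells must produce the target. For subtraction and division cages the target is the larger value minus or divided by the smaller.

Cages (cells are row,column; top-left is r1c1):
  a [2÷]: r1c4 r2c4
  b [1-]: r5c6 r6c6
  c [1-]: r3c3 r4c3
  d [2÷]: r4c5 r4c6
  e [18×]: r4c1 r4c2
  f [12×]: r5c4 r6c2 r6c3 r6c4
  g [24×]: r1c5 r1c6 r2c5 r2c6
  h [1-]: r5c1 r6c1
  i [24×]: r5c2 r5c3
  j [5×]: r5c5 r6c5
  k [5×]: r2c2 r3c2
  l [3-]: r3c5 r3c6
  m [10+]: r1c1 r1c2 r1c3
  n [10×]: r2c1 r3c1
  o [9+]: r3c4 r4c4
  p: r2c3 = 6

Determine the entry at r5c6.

5

Cage p is given, so r2c3 = 6.
Column 3 now contains 6, which forces r5c3 = 4.
Row 5 already has 4, which forces r5c2 = 6.
The two cells of cage e must have product 18, leaving r4c1 = 6.
Column 2 now contains 6, so r4c2 = 3.
In row 4, 5 can only go at r4c4, so r4c4 = 5.
5 is placed in column 4; hence r3c4 = 4.
Row 6 needs a 5, and only r6c5 is open for it.
Column 5 already has 5, which forces r5c5 = 1.
1 is placed in row 5; hence r5c4 = 2.
The two cells of cage a must have quotient 2, leaving r1c4 = 6.
Cage a needs two cells with quotient 2, leaving r2c4 = 3.
Column 4 already has 3, which forces r6c4 = 1.
Row 6 already has 1, so r6c2 = 2.
Cage f has product 12, which forces r6c3 = 3.
Row 6 already has 2, so r6c1 = 4.
4 is placed in row 6; hence r6c6 = 6.
Cage b needs two cells with difference 1; hence r5c6 = 5.
Cage l needs two cells with difference 3, which forces r3c5 = 6.
5 is placed in column 6; hence r3c6 = 3.
Row 5 already has 5, leaving r5c1 = 3.
The 3 cells of cage m must have sum 10; hence r1c2 = 4.
Cage g has product 24, leaving r1c5 = 3.
In row 1, 2 can only go at r1c6, so r1c6 = 2.
Cage g needs product 24, leaving r2c5 = 4.
Cage g needs product 24, leaving r2c6 = 1.
The two cells of cage d must have quotient 2, which forces r4c5 = 2.
Column 6 now contains 1, leaving r4c6 = 4.
1 is placed in row 2, leaving r2c2 = 5.
The two cells of cage k must have product 5, which forces r3c2 = 1.
Cage c's pair has difference 1, leaving r3c3 = 2.
Row 4 already has 2, which forces r4c3 = 1.
Cage m needs sum 10, so r1c1 = 1.
1 is placed in column 3, leaving r1c3 = 5.
Row 2 already has 5, leaving r2c1 = 2.
2 is placed in row 3, leaving r3c1 = 5.
The full grid is 1 4 5 6 3 2 / 2 5 6 3 4 1 / 5 1 2 4 6 3 / 6 3 1 5 2 4 / 3 6 4 2 1 5 / 4 2 3 1 5 6.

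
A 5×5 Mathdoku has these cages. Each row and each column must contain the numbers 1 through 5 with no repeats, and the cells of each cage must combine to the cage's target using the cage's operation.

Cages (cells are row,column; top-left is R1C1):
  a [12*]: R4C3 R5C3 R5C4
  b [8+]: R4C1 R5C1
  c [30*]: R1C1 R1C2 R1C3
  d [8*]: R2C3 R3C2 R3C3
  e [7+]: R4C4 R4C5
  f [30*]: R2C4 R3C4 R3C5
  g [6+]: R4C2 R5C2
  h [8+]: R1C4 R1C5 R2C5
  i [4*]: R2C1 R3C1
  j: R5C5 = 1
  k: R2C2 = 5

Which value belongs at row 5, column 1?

5

K is a freebie, leaving R2C2 = 5.
Cage j is given, which forces R5C5 = 1.
In row 1, 1 can only go at R1C4, so R1C4 = 1.
The only place for 4 in row 1 is R1C5.
Cage h needs sum 8, leaving R2C5 = 3.
Row 2 already has 3; hence R2C4 = 2.
Cage f has product 30; hence R3C4 = 3.
The 3 cells of cage f must have product 30, leaving R3C5 = 5.
Column 4 now contains 2; hence R4C4 = 5.
Column 5 already has 5, leaving R4C5 = 2.
3 is placed in column 4, so R5C4 = 4.
Row 4 now contains 5; hence R4C1 = 3.
2 is placed in row 4; hence R4C2 = 4.
2 is placed in row 4, leaving R4C3 = 1.
Cage b's pair has sum 8, leaving R5C1 = 5.
Row 5 already has 4, which forces R5C2 = 2.
Row 5 already has 4, leaving R5C3 = 3.
Column 1 already has 5, so R1C1 = 2.
Column 2 now contains 2, so R1C2 = 3.
The 3 cells of cage c must have product 30, leaving R1C3 = 5.
Column 3 already has 1, leaving R2C3 = 4.
Column 2 now contains 2, which forces R3C2 = 1.
The 3 cells of cage d must have product 8; hence R3C3 = 2.
4 is placed in row 2, leaving R2C1 = 1.
Row 3 now contains 1, which forces R3C1 = 4.
Completed grid: 2 3 5 1 4 / 1 5 4 2 3 / 4 1 2 3 5 / 3 4 1 5 2 / 5 2 3 4 1.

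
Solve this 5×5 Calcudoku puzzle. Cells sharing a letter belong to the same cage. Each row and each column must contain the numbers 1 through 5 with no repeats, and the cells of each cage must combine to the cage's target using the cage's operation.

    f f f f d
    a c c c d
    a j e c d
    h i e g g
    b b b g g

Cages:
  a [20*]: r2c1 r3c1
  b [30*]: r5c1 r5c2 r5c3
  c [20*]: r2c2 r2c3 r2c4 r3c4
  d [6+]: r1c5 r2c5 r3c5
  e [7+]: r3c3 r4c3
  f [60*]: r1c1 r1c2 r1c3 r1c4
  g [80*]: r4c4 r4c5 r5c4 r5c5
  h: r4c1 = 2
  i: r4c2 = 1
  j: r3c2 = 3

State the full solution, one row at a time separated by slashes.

Cage j is a single given cell, so r3c2 = 3.
Cage h is given, so r4c1 = 2.
Cage i is a single given cell; hence r4c2 = 1.
In row 1, 2 can only go at r1c5, so r1c5 = 2.
Cage d needs sum 6, leaving r2c5 = 3.
Column 5 now contains 2; hence r3c5 = 1.
Column 5 now contains 1, which forces r5c5 = 4.
Row 3 now contains 1, which forces r3c4 = 2.
Cage g has product 80, so r4c4 = 4.
4 is placed in column 5, which forces r4c5 = 5.
4 is placed in row 5, leaving r5c4 = 1.
The 4 cells of cage c must have product 20, leaving r2c2 = 2.
The 4 cells of cage c must have product 20, which forces r2c3 = 1.
1 is placed in column 4, leaving r2c4 = 5.
Row 3 now contains 2, so r3c3 = 4.
5 is placed in row 4; hence r4c3 = 3.
2 is placed in column 2, so r5c2 = 5.
Row 5 now contains 5, so r5c3 = 2.
Cage f has product 60; hence r1c1 = 1.
Column 2 already has 5, so r1c2 = 4.
Column 3 now contains 3, leaving r1c3 = 5.
Column 4 now contains 5, leaving r1c4 = 3.
5 is placed in row 2, so r2c1 = 4.
4 is placed in row 3, which forces r3c1 = 5.
Row 5 now contains 5, so r5c1 = 3.

1 4 5 3 2 / 4 2 1 5 3 / 5 3 4 2 1 / 2 1 3 4 5 / 3 5 2 1 4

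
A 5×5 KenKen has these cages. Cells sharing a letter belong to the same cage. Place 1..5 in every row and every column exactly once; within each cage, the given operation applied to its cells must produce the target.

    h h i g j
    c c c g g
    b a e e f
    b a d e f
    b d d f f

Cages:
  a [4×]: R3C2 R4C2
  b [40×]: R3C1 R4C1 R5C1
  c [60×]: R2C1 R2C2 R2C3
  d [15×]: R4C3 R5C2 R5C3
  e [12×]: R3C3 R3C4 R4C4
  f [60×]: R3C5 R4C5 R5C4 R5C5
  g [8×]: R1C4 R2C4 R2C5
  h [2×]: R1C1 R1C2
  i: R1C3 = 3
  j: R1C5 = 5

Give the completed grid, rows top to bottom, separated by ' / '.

1 2 3 4 5 / 3 5 4 1 2 / 5 4 2 3 1 / 4 1 5 2 3 / 2 3 1 5 4

Cage i is given; hence R1C3 = 3.
Cage j is given, so R1C5 = 5.
Cage d has product 15; hence R5C2 = 3.
Cage f has product 60, which forces R5C4 = 5.
Cage c needs product 60, which forces R2C1 = 3.
Cage d needs product 15, leaving R4C3 = 5.
Row 5 now contains 5; hence R5C3 = 1.
Row 5 already has 1; hence R5C5 = 4.
The 3 cells of cage c must have product 60; hence R2C2 = 5.
Column 3 already has 5; hence R2C3 = 4.
The 3 cells of cage b must have product 40; hence R3C1 = 5.
Column 3 now contains 4; hence R3C3 = 2.
Cage b has product 40, so R4C1 = 4.
Row 4 already has 4; hence R4C2 = 1.
Row 4 already has 1, leaving R4C5 = 3.
Row 5 now contains 4, which forces R5C1 = 2.
Column 1 already has 2, leaving R1C1 = 1.
Column 2 already has 1, which forces R1C2 = 2.
Cage g needs product 8, which forces R1C4 = 4.
Column 2 already has 1, so R3C2 = 4.
Cage e has product 12, which forces R3C4 = 3.
3 is placed in column 5, which forces R3C5 = 1.
Row 4 already has 3, so R4C4 = 2.
Column 4 now contains 2, leaving R2C4 = 1.
Column 5 already has 1, which forces R2C5 = 2.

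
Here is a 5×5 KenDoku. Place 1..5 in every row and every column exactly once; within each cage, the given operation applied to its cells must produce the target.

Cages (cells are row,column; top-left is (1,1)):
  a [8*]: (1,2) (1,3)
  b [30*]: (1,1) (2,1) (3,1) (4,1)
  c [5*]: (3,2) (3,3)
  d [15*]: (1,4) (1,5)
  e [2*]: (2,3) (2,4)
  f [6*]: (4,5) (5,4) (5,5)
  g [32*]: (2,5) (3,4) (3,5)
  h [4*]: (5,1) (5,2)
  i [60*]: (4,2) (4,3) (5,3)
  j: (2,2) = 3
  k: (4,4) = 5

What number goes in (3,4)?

Cage j is given, which forces (2,2) = 3.
The 3 cells of cage g must have product 32; hence (2,5) = 4.
The 3 cells of cage g must have product 32, leaving (3,4) = 4.
The 3 cells of cage g must have product 32, so (3,5) = 2.
Cage k is given, leaving (4,4) = 5.
Column 4 already has 5, which forces (1,4) = 3.
The two cells of cage d must have product 15, which forces (1,5) = 5.
Row 4 already has 5, leaving (4,2) = 4.
The 3 cells of cage i must have product 60, so (4,3) = 3.
3 is placed in row 4, leaving (4,5) = 1.
4 is placed in column 2, so (5,2) = 1.
Cage i needs product 60, which forces (5,3) = 5.
Cage f has product 6, so (5,4) = 2.
Column 5 already has 1; hence (5,5) = 3.
The 4 cells of cage b must have product 30, which forces (1,1) = 1.
4 is placed in column 2, leaving (1,2) = 2.
The two cells of cage a must have product 8, leaving (1,3) = 4.
Cage b has product 30, so (2,1) = 5.
Cage e needs two cells with product 2; hence (2,3) = 2.
Column 4 already has 2; hence (2,4) = 1.
The 4 cells of cage b must have product 30, leaving (3,1) = 3.
Column 2 already has 1; hence (3,2) = 5.
5 is placed in column 3, leaving (3,3) = 1.
1 is placed in row 4, leaving (4,1) = 2.
Row 5 now contains 1, which forces (5,1) = 4.
Completed grid: 1 2 4 3 5 / 5 3 2 1 4 / 3 5 1 4 2 / 2 4 3 5 1 / 4 1 5 2 3.

4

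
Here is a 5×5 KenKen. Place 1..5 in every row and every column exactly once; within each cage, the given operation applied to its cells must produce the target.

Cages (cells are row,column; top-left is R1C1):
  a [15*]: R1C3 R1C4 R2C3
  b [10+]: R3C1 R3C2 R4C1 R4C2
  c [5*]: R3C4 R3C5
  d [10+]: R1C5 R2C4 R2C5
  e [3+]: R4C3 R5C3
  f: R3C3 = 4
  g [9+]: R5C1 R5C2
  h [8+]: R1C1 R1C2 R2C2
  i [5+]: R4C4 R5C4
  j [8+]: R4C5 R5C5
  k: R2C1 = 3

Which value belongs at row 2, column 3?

K is a freebie, so R2C1 = 3.
Cage f is a single given cell, leaving R3C3 = 4.
In row 3, 3 can only go at R3C2, so R3C2 = 3.
In row 3, 2 can only go at R3C1, so R3C1 = 2.
In row 1, 2 can only go at R1C2, so R1C2 = 2.
Row 1 needs a 4, and only R1C5 is open for it.
In row 2, 2 can only go at R2C5, so R2C5 = 2.
The 3 cells of cage d must have sum 10, leaving R2C4 = 4.
The only place for 5 in row 4 is R4C5.
Cage c needs two cells with product 5, so R3C4 = 5.
Column 5 now contains 5, leaving R3C5 = 1.
Column 5 now contains 5; hence R5C5 = 3.
The two cells of cage i must have sum 5, leaving R4C4 = 3.
Row 5 now contains 3, so R5C4 = 2.
Cage a needs product 15, which forces R1C3 = 3.
Column 4 now contains 3; hence R1C4 = 1.
Cage a needs product 15; hence R2C3 = 5.
The two cells of cage e must have sum 3; hence R4C3 = 2.
2 is placed in row 5, which forces R5C3 = 1.
1 is placed in row 1; hence R1C1 = 5.
5 is placed in row 2, so R2C2 = 1.
Column 2 now contains 1; hence R4C2 = 4.
5 is placed in column 1, so R5C1 = 4.
Column 2 now contains 4; hence R5C2 = 5.
4 is placed in row 4; hence R4C1 = 1.
The full grid is 5 2 3 1 4 / 3 1 5 4 2 / 2 3 4 5 1 / 1 4 2 3 5 / 4 5 1 2 3.

5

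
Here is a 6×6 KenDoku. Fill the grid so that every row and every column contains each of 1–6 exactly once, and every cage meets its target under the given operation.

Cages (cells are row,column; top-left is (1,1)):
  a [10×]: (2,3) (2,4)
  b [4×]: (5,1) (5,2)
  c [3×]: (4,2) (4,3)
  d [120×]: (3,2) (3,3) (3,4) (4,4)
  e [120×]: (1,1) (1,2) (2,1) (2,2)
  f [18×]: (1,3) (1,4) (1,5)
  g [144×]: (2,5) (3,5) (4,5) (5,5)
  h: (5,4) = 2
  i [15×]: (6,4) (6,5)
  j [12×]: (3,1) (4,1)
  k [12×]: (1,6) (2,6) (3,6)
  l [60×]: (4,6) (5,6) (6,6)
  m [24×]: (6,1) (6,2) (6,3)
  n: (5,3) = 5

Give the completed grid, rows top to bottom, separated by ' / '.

Cage n is a single given cell, which forces (5,3) = 5.
Cage h is given, which forces (5,4) = 2.
5 is placed in column 3, which forces (2,3) = 2.
Column 4 already has 2, leaving (2,4) = 5.
Column 4 now contains 5, leaving (6,4) = 3.
Row 6 now contains 3, so (6,5) = 5.
Cage d needs product 120; hence (3,2) = 5.
Cage l needs product 60, which forces (4,6) = 5.
Cage e needs product 120, so (1,1) = 5.
The only place for 2 in row 6 is (6,6).
The 3 cells of cage l must have product 60, which forces (5,6) = 6.
In row 1, 2 can only go at (1,2), so (1,2) = 2.
In row 1, 4 can only go at (1,6), so (1,6) = 4.
Row 2 needs a 1, and only (2,6) is open for it.
1 is placed in column 6; hence (3,6) = 3.
The only place for 6 in row 2 is (2,5).
Row 5 needs a 3, and only (5,5) is open for it.
The 3 cells of cage f must have product 18, leaving (1,3) = 3.
The 3 cells of cage f must have product 18, so (1,4) = 6.
Column 5 now contains 3; hence (1,5) = 1.
Column 3 now contains 3, leaving (4,3) = 1.
Row 4 now contains 1, which forces (4,4) = 4.
Row 4 now contains 4, which forces (4,5) = 2.
Cage d needs product 120; hence (3,3) = 6.
Column 4 already has 4, which forces (3,4) = 1.
Column 5 already has 2, so (3,5) = 4.
Row 4 now contains 1, which forces (4,2) = 3.
Column 3 already has 6, leaving (6,3) = 4.
The 4 cells of cage e must have product 120, leaving (2,1) = 3.
3 is placed in column 2, which forces (2,2) = 4.
Row 3 already has 4; hence (3,1) = 2.
Row 4 already has 3; hence (4,1) = 6.
Column 2 now contains 4, so (5,2) = 1.
6 is placed in column 1; hence (6,1) = 1.
Column 2 already has 1, so (6,2) = 6.
Row 5 already has 1, so (5,1) = 4.

5 2 3 6 1 4 / 3 4 2 5 6 1 / 2 5 6 1 4 3 / 6 3 1 4 2 5 / 4 1 5 2 3 6 / 1 6 4 3 5 2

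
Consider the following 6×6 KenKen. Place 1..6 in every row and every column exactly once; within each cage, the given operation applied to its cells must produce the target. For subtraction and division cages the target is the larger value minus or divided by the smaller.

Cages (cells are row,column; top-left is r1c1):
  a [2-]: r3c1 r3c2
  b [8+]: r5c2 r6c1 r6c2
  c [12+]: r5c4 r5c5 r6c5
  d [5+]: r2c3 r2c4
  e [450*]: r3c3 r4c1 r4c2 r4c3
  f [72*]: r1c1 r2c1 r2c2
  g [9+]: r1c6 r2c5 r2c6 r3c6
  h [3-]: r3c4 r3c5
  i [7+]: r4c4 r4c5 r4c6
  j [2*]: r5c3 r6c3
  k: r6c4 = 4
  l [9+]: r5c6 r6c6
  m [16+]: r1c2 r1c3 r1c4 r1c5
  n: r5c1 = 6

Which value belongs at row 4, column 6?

4

Cage e needs product 450; hence r3c3 = 5.
N is a freebie; hence r5c1 = 6.
Cage k is given, which forces r6c4 = 4.
Cage f has product 72, which forces r2c2 = 6.
The 4 cells of cage e must have product 450, so r4c3 = 6.
The only place for 5 in row 2 is r2c6.
Cage g needs sum 9, leaving r2c5 = 1.
Cage l needs two cells with sum 9, leaving r5c6 = 3.
Column 6 already has 5; hence r6c6 = 6.
Cage c has sum 12, leaving r5c4 = 5.
In row 2, 4 can only go at r2c1, so r2c1 = 4.
4 is placed in column 1, leaving r1c1 = 3.
Column 1 already has 3; hence r4c1 = 5.
Row 4 already has 5, which forces r4c2 = 3.
The two cells of cage a must have difference 2, which forces r3c1 = 2.
Cage a's pair has difference 2, so r3c2 = 4.
Row 3 already has 2, which forces r3c6 = 1.
Column 1 already has 2, so r6c1 = 1.
The 3 cells of cage b must have sum 8; hence r6c2 = 5.
Row 6 now contains 1; hence r6c3 = 2.
5 is placed in row 6, leaving r6c5 = 3.
Column 2 now contains 5, which forces r1c2 = 1.
Cage m needs sum 16, which forces r1c3 = 4.
Cage m has sum 16, so r1c4 = 6.
The 4 cells of cage m must have sum 16; hence r1c5 = 5.
1 is placed in column 6, so r1c6 = 2.
Column 3 already has 2; hence r2c3 = 3.
The two cells of cage d must have sum 5, which forces r2c4 = 2.
Cage h's pair has difference 3, so r3c4 = 3.
Column 5 now contains 3, leaving r3c5 = 6.
The 3 cells of cage i must have sum 7, which forces r4c4 = 1.
Column 6 already has 2, which forces r4c6 = 4.
Cage b has sum 8, leaving r5c2 = 2.
Column 3 already has 2; hence r5c3 = 1.
The 3 cells of cage c must have sum 12; hence r5c5 = 4.
Row 4 already has 4, which forces r4c5 = 2.
Completed grid: 3 1 4 6 5 2 / 4 6 3 2 1 5 / 2 4 5 3 6 1 / 5 3 6 1 2 4 / 6 2 1 5 4 3 / 1 5 2 4 3 6.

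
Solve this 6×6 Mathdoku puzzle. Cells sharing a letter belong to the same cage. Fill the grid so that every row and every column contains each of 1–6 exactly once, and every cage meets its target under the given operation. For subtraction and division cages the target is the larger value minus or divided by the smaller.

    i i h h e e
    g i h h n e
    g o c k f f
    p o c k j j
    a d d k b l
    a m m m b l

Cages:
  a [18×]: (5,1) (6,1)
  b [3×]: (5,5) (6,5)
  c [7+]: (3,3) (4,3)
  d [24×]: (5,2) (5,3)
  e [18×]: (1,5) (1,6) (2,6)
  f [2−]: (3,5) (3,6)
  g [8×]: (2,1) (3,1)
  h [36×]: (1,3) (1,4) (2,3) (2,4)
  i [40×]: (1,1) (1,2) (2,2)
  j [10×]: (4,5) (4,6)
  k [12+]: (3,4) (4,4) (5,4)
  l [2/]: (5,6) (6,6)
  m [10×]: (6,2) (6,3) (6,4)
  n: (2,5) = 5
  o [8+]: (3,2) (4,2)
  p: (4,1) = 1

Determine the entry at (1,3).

2

Cage n is a single given cell, which forces (2,5) = 5.
Cage p is a single given cell, leaving (4,1) = 1.
5 is placed in column 5, leaving (4,5) = 2.
Row 4 now contains 2, so (4,6) = 5.
The only place for 5 in row 5 is (5,4).
Row 3 needs a 5, and only (3,2) is open for it.
The 3 cells of cage i must have product 40; hence (1,1) = 5.
Cage o's pair has sum 8, so (4,2) = 3.
The 3 cells of cage m must have product 10, which forces (6,3) = 5.
Row 5 needs a 2, and only (5,6) is open for it.
The only place for 2 in row 3 is (3,1).
Column 1 already has 2, leaving (2,1) = 4.
Row 2 already has 4, so (2,2) = 2.
Column 2 now contains 2, so (6,2) = 1.
Row 6 now contains 1, which forces (6,4) = 2.
Row 6 now contains 1, which forces (6,5) = 3.
Row 6 now contains 1; hence (6,6) = 4.
Column 2 now contains 2, which forces (1,2) = 4.
Cage a's pair has product 18, leaving (5,1) = 3.
Column 2 now contains 4; hence (5,2) = 6.
Row 5 already has 6, leaving (5,3) = 4.
Column 5 already has 3; hence (5,5) = 1.
3 is placed in row 6, which forces (6,1) = 6.
Column 5 already has 1, so (1,5) = 6.
The two cells of cage c must have sum 7, so (3,3) = 1.
1 is placed in row 3, so (3,4) = 3.
Column 5 already has 1; hence (3,5) = 4.
Cage f's pair has difference 2, which forces (3,6) = 6.
Column 3 now contains 4, which forces (4,3) = 6.
6 is placed in row 4, so (4,4) = 4.
Column 3 already has 1, which forces (1,3) = 2.
Column 4 already has 3, leaving (1,4) = 1.
Row 1 already has 1, which forces (1,6) = 3.
Column 3 already has 6; hence (2,3) = 3.
Cage h has product 36, so (2,4) = 6.
Column 6 now contains 3; hence (2,6) = 1.
The full grid is 5 4 2 1 6 3 / 4 2 3 6 5 1 / 2 5 1 3 4 6 / 1 3 6 4 2 5 / 3 6 4 5 1 2 / 6 1 5 2 3 4.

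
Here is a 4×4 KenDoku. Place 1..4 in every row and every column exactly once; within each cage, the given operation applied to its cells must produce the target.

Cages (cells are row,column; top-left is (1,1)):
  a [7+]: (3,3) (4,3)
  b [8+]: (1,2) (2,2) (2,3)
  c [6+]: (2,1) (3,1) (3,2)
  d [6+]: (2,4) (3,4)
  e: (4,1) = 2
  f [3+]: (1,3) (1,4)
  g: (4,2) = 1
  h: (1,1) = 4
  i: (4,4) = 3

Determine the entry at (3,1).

1

H is a freebie, which forces (1,1) = 4.
E is a freebie; hence (4,1) = 2.
G is a freebie, which forces (4,2) = 1.
Cage i is a single given cell; hence (4,4) = 3.
Cage c needs sum 6; hence (3,2) = 2.
Cage a needs two cells with sum 7; hence (3,3) = 3.
Row 3 now contains 2, which forces (3,4) = 4.
3 is placed in row 4, leaving (4,3) = 4.
2 is placed in column 2, so (1,2) = 3.
Cage c has sum 6, so (2,1) = 3.
2 is placed in column 2, which forces (2,2) = 4.
Cage b needs sum 8, so (2,3) = 1.
Column 4 now contains 4, so (2,4) = 2.
3 is placed in row 3, so (3,1) = 1.
1 is placed in column 3; hence (1,3) = 2.
Column 4 now contains 2, so (1,4) = 1.
Completed grid: 4 3 2 1 / 3 4 1 2 / 1 2 3 4 / 2 1 4 3.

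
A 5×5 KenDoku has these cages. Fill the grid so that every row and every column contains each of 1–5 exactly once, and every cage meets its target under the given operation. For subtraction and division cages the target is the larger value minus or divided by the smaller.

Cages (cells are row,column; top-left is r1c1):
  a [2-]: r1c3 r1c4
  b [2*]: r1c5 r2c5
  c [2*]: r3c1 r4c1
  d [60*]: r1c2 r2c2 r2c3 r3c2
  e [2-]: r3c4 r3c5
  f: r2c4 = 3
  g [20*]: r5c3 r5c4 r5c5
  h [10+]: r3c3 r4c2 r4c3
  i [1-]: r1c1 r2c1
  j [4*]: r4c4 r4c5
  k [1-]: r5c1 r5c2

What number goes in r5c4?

4

F is a freebie; hence r2c4 = 3.
In column 5, 3 can only go at r3c5, so r3c5 = 3.
The 4 cells of cage d must have product 60; hence r1c2 = 3.
In row 1, 5 can only go at r1c1, so r1c1 = 5.
The two cells of cage i must have difference 1; hence r2c1 = 4.
The only place for 1 in row 1 is r1c5.
Column 5 now contains 1, leaving r2c5 = 2.
Cage j's pair has product 4, leaving r4c4 = 1.
Column 5 now contains 1; hence r4c5 = 4.
Column 5 already has 4, so r5c5 = 5.
Cage c's pair has product 2; hence r3c1 = 1.
The 4 cells of cage d must have product 60, so r3c2 = 4.
1 is placed in column 4, so r3c4 = 5.
1 is placed in row 4, so r4c1 = 2.
Row 4 already has 2, so r4c2 = 5.
Cage h has sum 10; hence r4c3 = 3.
2 is placed in column 1, which forces r5c1 = 3.
Cage g needs product 20, which forces r5c3 = 1.
Row 5 already has 5, leaving r5c4 = 4.
The two cells of cage a must have difference 2, so r1c3 = 4.
Column 4 already has 4, which forces r1c4 = 2.
5 is placed in column 2, leaving r2c2 = 1.
1 is placed in column 3, so r2c3 = 5.
5 is placed in row 3, so r3c3 = 2.
Row 5 already has 1; hence r5c2 = 2.
Completed grid: 5 3 4 2 1 / 4 1 5 3 2 / 1 4 2 5 3 / 2 5 3 1 4 / 3 2 1 4 5.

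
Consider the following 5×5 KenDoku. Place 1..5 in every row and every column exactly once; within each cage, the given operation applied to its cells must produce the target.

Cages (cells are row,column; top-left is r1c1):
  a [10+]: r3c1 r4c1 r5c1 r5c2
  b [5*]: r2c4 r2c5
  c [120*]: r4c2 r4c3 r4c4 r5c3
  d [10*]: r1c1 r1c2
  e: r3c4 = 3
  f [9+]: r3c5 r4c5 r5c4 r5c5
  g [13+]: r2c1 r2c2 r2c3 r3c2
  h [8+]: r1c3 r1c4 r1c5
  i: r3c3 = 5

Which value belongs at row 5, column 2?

1

I is a freebie, leaving r3c3 = 5.
Cage e is a single given cell; hence r3c4 = 3.
The 4 cells of cage g must have sum 13, leaving r3c2 = 4.
The only place for 1 in column 2 is r5c2.
Row 5 already has 1, leaving r5c4 = 2.
The 4 cells of cage f must have sum 9, leaving r5c5 = 4.
4 is placed in row 5, leaving r5c3 = 3.
Cage h has sum 8; hence r1c5 = 3.
Cage a needs sum 10; hence r3c1 = 1.
Row 3 now contains 1, leaving r3c5 = 2.
Cage a needs sum 10, which forces r4c1 = 3.
Column 5 already has 2, leaving r4c5 = 1.
3 is placed in row 5, so r5c1 = 5.
Column 1 already has 5, leaving r1c1 = 2.
The two cells of cage d must have product 10; hence r1c2 = 5.
Column 1 already has 2, so r2c1 = 4.
Cage g has sum 13, leaving r2c2 = 3.
Row 2 already has 4, so r2c3 = 2.
Cage b's pair has product 5, so r2c4 = 1.
Column 5 now contains 1, leaving r2c5 = 5.
Column 2 already has 5; hence r4c2 = 2.
Column 3 already has 2, leaving r4c3 = 4.
Row 4 now contains 4, leaving r4c4 = 5.
4 is placed in column 3, leaving r1c3 = 1.
Column 4 already has 1, leaving r1c4 = 4.
Completed grid: 2 5 1 4 3 / 4 3 2 1 5 / 1 4 5 3 2 / 3 2 4 5 1 / 5 1 3 2 4.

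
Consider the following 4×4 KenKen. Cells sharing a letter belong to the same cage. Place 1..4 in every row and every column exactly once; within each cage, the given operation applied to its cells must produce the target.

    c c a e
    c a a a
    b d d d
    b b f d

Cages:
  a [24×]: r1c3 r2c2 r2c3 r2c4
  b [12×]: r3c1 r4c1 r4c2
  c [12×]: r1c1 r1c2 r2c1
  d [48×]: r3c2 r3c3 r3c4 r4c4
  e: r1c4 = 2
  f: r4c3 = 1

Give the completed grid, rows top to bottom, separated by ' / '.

1 3 4 2 / 4 1 2 3 / 2 4 3 1 / 3 2 1 4

Cage e is a single given cell, leaving r1c4 = 2.
F is a freebie, so r4c3 = 1.
2 is placed in column 4, which forces r4c4 = 4.
Cage b needs product 12; hence r3c1 = 2.
4 is placed in row 4, which forces r4c1 = 3.
Cage b needs product 12, leaving r4c2 = 2.
The 3 cells of cage c must have product 12; hence r1c2 = 3.
Row 1 already has 3, which forces r1c3 = 4.
The 4 cells of cage a must have product 24, which forces r2c3 = 2.
4 is placed in column 3, which forces r3c3 = 3.
3 is placed in row 3, leaving r3c4 = 1.
Row 1 already has 4, so r1c1 = 1.
The 3 cells of cage c must have product 12, which forces r2c1 = 4.
The 4 cells of cage a must have product 24, which forces r2c2 = 1.
Column 4 already has 1, leaving r2c4 = 3.
Row 3 already has 1, so r3c2 = 4.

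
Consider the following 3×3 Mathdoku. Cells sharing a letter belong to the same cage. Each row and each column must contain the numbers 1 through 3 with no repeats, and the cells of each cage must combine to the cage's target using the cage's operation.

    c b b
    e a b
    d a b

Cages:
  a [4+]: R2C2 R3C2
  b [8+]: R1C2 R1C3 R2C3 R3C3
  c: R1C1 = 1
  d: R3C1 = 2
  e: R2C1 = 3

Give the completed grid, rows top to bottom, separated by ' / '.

Cage c is a single given cell, so R1C1 = 1.
Cage b has sum 8, which forces R1C2 = 2.
1 is placed in row 1, so R1C3 = 3.
E is a freebie, so R2C1 = 3.
Row 2 already has 3, so R2C2 = 1.
Row 2 already has 1, so R2C3 = 2.
Cage d is given, so R3C1 = 2.
Column 2 now contains 1; hence R3C2 = 3.
Column 3 now contains 2, leaving R3C3 = 1.

1 2 3 / 3 1 2 / 2 3 1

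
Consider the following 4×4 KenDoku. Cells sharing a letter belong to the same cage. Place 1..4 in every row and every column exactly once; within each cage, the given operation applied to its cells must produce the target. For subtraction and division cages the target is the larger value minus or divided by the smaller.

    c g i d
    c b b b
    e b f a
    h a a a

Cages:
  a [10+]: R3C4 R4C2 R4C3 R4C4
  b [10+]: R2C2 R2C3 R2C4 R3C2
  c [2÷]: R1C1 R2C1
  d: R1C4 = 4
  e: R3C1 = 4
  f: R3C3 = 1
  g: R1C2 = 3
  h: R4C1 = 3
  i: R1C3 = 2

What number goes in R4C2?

1

Cage g is given, so R1C2 = 3.
I is a freebie; hence R1C3 = 2.
Cage d is a single given cell; hence R1C4 = 4.
Cage e is a single given cell, leaving R3C1 = 4.
Cage f is given, which forces R3C3 = 1.
H is a freebie, leaving R4C1 = 3.
Row 4 now contains 3; hence R4C3 = 4.
Row 1 now contains 4, leaving R1C1 = 1.
Cage c needs two cells with quotient 2, leaving R2C1 = 2.
Cage b has sum 10, which forces R2C2 = 4.
Column 3 now contains 4, which forces R2C3 = 3.
Cage b needs sum 10, which forces R2C4 = 1.
1 is placed in row 3; hence R3C2 = 2.
Cage a has sum 10; hence R3C4 = 3.
Column 2 now contains 2; hence R4C2 = 1.
Column 4 now contains 1, leaving R4C4 = 2.
Completed grid: 1 3 2 4 / 2 4 3 1 / 4 2 1 3 / 3 1 4 2.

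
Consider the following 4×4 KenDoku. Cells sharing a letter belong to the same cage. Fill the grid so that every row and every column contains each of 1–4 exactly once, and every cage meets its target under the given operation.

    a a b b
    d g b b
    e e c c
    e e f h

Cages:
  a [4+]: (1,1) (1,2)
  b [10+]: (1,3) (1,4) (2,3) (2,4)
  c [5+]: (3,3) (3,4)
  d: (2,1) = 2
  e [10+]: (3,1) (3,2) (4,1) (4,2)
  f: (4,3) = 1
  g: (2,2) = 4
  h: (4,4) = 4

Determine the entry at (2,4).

Cage d is a single given cell, which forces (2,1) = 2.
G is a freebie; hence (2,2) = 4.
F is a freebie; hence (4,3) = 1.
Cage h is a single given cell, leaving (4,4) = 4.
Cage b has sum 10, so (1,3) = 4.
The 4 cells of cage b must have sum 10; hence (1,4) = 2.
Column 3 already has 1, which forces (2,3) = 3.
Cage b needs sum 10; hence (2,4) = 1.
The 4 cells of cage e must have sum 10, which forces (3,1) = 4.
Cage e needs sum 10, leaving (3,2) = 1.
3 is placed in column 3; hence (3,3) = 2.
Column 4 now contains 1, so (3,4) = 3.
Row 4 already has 4, leaving (4,1) = 3.
Cage e needs sum 10, leaving (4,2) = 2.
Column 1 already has 3, which forces (1,1) = 1.
1 is placed in column 2, so (1,2) = 3.
The full grid is 1 3 4 2 / 2 4 3 1 / 4 1 2 3 / 3 2 1 4.

1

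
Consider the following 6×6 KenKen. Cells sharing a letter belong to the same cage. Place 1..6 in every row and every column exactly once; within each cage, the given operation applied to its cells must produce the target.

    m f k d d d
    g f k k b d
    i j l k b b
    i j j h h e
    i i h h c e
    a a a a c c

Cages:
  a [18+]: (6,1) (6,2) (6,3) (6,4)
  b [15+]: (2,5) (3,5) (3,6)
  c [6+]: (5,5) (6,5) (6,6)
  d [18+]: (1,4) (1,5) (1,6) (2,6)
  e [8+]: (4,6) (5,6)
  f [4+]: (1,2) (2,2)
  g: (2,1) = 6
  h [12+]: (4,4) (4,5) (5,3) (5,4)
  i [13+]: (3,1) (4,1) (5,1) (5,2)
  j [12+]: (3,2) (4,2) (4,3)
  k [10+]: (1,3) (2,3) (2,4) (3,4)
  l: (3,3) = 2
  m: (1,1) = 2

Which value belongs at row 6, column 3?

M is a freebie; hence (1,1) = 2.
G is a freebie; hence (2,1) = 6.
Cage l is given; hence (3,3) = 2.
The only place for 2 in row 2 is (2,4).
The only place for 2 in column 2 is (4,2).
In column 6, 1 can only go at (6,6), so (6,6) = 1.
Row 6 needs a 2, and only (6,5) is open for it.
The 3 cells of cage c must have sum 6, which forces (5,5) = 3.
In row 5, 2 can only go at (5,6), so (5,6) = 2.
The two cells of cage e must have sum 8, so (4,6) = 6.
Cage b needs sum 15, which forces (3,5) = 6.
Cage d has sum 18, which forces (1,4) = 6.
Row 3 already has 6, leaving (3,2) = 5.
5 is placed in row 3, which forces (3,6) = 4.
The 3 cells of cage j must have sum 12; hence (4,3) = 5.
Cage d has sum 18; hence (1,5) = 4.
Cage b needs sum 15, which forces (2,5) = 5.
Row 2 already has 5; hence (2,6) = 3.
4 is placed in column 5; hence (4,5) = 1.
The 4 cells of cage i must have sum 13, which forces (5,1) = 5.
The two cells of cage f must have sum 4, so (1,2) = 3.
Row 1 already has 3, which forces (1,3) = 1.
3 is placed in column 6; hence (1,6) = 5.
3 is placed in row 2, so (2,2) = 1.
The 4 cells of cage k must have sum 10, which forces (2,3) = 4.
Cage h has sum 12, so (4,4) = 4.
Column 2 already has 1; hence (5,2) = 4.
The 4 cells of cage h must have sum 12, which forces (5,3) = 6.
The 4 cells of cage h must have sum 12; hence (5,4) = 1.
4 is placed in column 2, which forces (6,2) = 6.
6 is placed in column 3; hence (6,3) = 3.
Cage a needs sum 18, so (6,4) = 5.
Cage i needs sum 13; hence (3,1) = 1.
1 is placed in column 4, leaving (3,4) = 3.
Row 4 already has 4; hence (4,1) = 3.
Row 6 now contains 3, which forces (6,1) = 4.
The full grid is 2 3 1 6 4 5 / 6 1 4 2 5 3 / 1 5 2 3 6 4 / 3 2 5 4 1 6 / 5 4 6 1 3 2 / 4 6 3 5 2 1.

3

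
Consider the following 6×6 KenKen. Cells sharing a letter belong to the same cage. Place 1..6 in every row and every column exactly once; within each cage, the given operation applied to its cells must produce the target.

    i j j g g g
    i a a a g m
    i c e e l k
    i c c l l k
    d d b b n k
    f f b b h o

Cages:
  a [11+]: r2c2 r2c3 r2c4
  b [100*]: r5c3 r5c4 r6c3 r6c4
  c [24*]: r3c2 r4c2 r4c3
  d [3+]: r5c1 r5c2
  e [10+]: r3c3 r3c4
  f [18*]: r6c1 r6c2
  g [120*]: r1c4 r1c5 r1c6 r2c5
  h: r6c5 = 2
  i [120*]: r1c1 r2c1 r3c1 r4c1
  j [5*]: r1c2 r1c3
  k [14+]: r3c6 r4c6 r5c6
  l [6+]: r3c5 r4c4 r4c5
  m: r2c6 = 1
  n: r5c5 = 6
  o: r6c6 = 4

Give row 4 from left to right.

Cage m is given, so r2c6 = 1.
Cage n is a single given cell, leaving r5c5 = 6.
H is a freebie, leaving r6c5 = 2.
Cage o is given, so r6c6 = 4.
In row 5, 3 can only go at r5c6, so r5c6 = 3.
The only place for 2 in column 6 is r1c6.
Row 1 needs a 6, and only r1c1 is open for it.
Column 1 already has 6, leaving r6c1 = 3.
Cage f needs two cells with product 18, so r6c2 = 6.
Row 3 needs a 2, and only r3c2 is open for it.
The two cells of cage d must have sum 3, so r5c1 = 2.
Column 2 now contains 2, leaving r5c2 = 1.
1 is placed in column 2, leaving r1c2 = 5.
Cage j needs two cells with product 5, leaving r1c3 = 1.
1 is placed in column 3, so r6c3 = 5.
Row 6 already has 5, so r6c4 = 1.
Cage g has product 120, which forces r2c5 = 5.
Column 4 already has 1, which forces r4c4 = 2.
Column 3 now contains 5, leaving r5c3 = 4.
Cage b has product 100, which forces r5c4 = 5.
5 is placed in row 2, leaving r2c1 = 4.
Cage a needs sum 11, which forces r2c2 = 3.
Cage a needs sum 11, leaving r2c3 = 2.
2 is placed in column 4, so r2c4 = 6.
Column 3 already has 4; hence r3c3 = 6.
Cage e needs two cells with sum 10, leaving r3c4 = 4.
6 is placed in row 3, which forces r3c6 = 5.
Cage c has product 24, leaving r4c2 = 4.
Column 3 already has 4, so r4c3 = 3.
Row 4 already has 3, leaving r4c5 = 1.
Column 6 now contains 5, so r4c6 = 6.
4 is placed in column 4, so r1c4 = 3.
Cage g needs product 120; hence r1c5 = 4.
Row 3 already has 5; hence r3c1 = 1.
1 is placed in column 5; hence r3c5 = 3.
Row 4 already has 1; hence r4c1 = 5.
Filled in: 6 5 1 3 4 2 / 4 3 2 6 5 1 / 1 2 6 4 3 5 / 5 4 3 2 1 6 / 2 1 4 5 6 3 / 3 6 5 1 2 4.

5 4 3 2 1 6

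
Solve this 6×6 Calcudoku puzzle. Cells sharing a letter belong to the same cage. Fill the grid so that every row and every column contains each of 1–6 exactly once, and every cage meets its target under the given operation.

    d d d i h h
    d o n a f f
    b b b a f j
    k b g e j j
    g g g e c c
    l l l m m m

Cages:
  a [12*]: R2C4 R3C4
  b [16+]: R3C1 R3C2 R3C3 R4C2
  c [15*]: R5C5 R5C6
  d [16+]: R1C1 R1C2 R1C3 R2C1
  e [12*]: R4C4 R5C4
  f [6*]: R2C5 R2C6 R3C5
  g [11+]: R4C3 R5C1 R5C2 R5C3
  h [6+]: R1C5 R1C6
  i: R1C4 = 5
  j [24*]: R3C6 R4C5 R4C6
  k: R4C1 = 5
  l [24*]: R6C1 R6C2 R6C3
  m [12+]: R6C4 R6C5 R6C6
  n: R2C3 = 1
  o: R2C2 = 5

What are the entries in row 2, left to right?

6 5 1 4 2 3

Cage i is a single given cell, which forces R1C4 = 5.
Cage o is given, which forces R2C2 = 5.
Cage n is a single given cell; hence R2C3 = 1.
Cage k is given, leaving R4C1 = 5.
Cage f has product 6, so R3C5 = 1.
Row 3 needs a 5, and only R3C3 is open for it.
Column 4 needs a 1, and only R6C4 is open for it.
The only place for 1 in column 6 is R4C6.
The 4 cells of cage d must have sum 16; hence R2C1 = 6.
Row 2 now contains 6, so R2C4 = 4.
Cage a needs two cells with product 12, so R3C4 = 3.
Cage b has sum 16; hence R3C1 = 2.
Cage b has sum 16, so R3C2 = 6.
Row 3 now contains 6, which forces R3C6 = 4.
Cage b has sum 16, leaving R4C2 = 3.
Cage d needs sum 16, which forces R1C1 = 3.
Column 2 already has 3, which forces R1C2 = 1.
Cage d needs sum 16, leaving R1C3 = 6.
The two cells of cage h must have sum 6, leaving R1C5 = 4.
Column 6 now contains 4, which forces R1C6 = 2.
Column 6 already has 2, leaving R2C6 = 3.
The 3 cells of cage j must have product 24, which forces R4C5 = 6.
Column 3 already has 6, which forces R5C3 = 2.
Row 5 already has 2, so R5C4 = 6.
Column 6 now contains 3; hence R5C6 = 5.
3 is placed in column 1; hence R6C1 = 4.
Row 6 already has 4, so R6C2 = 2.
Row 6 already has 4, which forces R6C3 = 3.
Column 5 already has 6, so R6C5 = 5.
Column 6 now contains 5, so R6C6 = 6.
3 is placed in row 2, which forces R2C5 = 2.
2 is placed in column 3, so R4C3 = 4.
6 is placed in row 4, leaving R4C4 = 2.
Column 1 already has 4, so R5C1 = 1.
Row 5 already has 2, which forces R5C2 = 4.
Row 5 already has 5, so R5C5 = 3.
Filled in: 3 1 6 5 4 2 / 6 5 1 4 2 3 / 2 6 5 3 1 4 / 5 3 4 2 6 1 / 1 4 2 6 3 5 / 4 2 3 1 5 6.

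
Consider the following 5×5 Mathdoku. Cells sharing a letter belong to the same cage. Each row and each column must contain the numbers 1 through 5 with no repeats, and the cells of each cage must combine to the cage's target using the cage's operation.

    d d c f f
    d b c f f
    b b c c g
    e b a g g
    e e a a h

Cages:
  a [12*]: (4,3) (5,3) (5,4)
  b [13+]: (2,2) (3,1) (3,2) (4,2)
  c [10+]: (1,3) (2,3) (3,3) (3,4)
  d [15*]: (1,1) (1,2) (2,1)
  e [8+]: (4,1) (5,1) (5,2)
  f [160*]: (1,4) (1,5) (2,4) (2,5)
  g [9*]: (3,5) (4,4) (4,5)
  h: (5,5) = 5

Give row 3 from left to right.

Cage g has product 9, which forces (3,5) = 3.
Cage g needs product 9, so (4,4) = 3.
Cage g has product 9, so (4,5) = 1.
H is a freebie, so (5,5) = 5.
Cage a needs product 12, so (5,3) = 3.
Cage c needs sum 10, which forces (3,4) = 2.
Column 4 already has 2, which forces (5,4) = 1.
Cage e needs sum 8; hence (4,1) = 2.
The 3 cells of cage a must have product 12; hence (4,3) = 4.
Cage e needs sum 8, leaving (5,1) = 4.
Row 5 now contains 1, which forces (5,2) = 2.
The 4 cells of cage b must have sum 13; hence (2,2) = 3.
Cage b has sum 13; hence (3,1) = 1.
Cage b has sum 13, which forces (3,2) = 4.
1 is placed in row 3, which forces (3,3) = 5.
4 is placed in row 4; hence (4,2) = 5.
Cage d has product 15, which forces (1,1) = 3.
Column 2 already has 5, so (1,2) = 1.
1 is placed in row 1; hence (1,3) = 2.
Row 1 already has 2, leaving (1,5) = 4.
Column 1 now contains 1; hence (2,1) = 5.
Column 3 now contains 2, so (2,3) = 1.
Row 2 already has 5, which forces (2,4) = 4.
4 is placed in column 5, leaving (2,5) = 2.
Row 1 already has 4, leaving (1,4) = 5.
The full grid is 3 1 2 5 4 / 5 3 1 4 2 / 1 4 5 2 3 / 2 5 4 3 1 / 4 2 3 1 5.

1 4 5 2 3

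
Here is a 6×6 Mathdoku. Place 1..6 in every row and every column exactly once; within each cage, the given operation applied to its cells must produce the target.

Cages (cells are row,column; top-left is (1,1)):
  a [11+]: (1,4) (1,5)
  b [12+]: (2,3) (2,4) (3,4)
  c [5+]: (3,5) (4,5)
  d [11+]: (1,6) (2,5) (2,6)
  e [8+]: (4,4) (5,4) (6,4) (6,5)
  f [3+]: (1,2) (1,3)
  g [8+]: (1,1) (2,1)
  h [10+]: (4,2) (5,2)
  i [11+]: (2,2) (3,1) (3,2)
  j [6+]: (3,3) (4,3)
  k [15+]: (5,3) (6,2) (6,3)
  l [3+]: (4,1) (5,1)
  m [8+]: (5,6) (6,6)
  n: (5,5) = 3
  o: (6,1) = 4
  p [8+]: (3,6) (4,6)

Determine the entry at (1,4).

N is a freebie, so (5,5) = 3.
Cage o is given; hence (6,1) = 4.
In row 1, 4 can only go at (1,6), so (1,6) = 4.
The only place for 3 in row 1 is (1,1).
Cage g's pair has sum 8, leaving (2,1) = 5.
In row 5, 5 can only go at (5,6), so (5,6) = 5.
The two cells of cage m must have sum 8, which forces (6,6) = 3.
Cage k needs sum 15, leaving (5,3) = 4.
The two cells of cage h must have sum 10, leaving (4,2) = 4.
Row 4 already has 4; hence (4,4) = 3.
Row 4 already has 4, leaving (4,5) = 1.
Row 5 now contains 4, so (5,2) = 6.
6 is placed in column 2, which forces (6,2) = 5.
Row 6 now contains 5, so (6,3) = 6.
Column 5 now contains 1, which forces (6,5) = 2.
Column 5 now contains 1, leaving (2,5) = 6.
Cage d has sum 11, leaving (2,6) = 1.
Cage i has sum 11, which forces (3,1) = 6.
Cage j's pair has sum 6, so (3,3) = 1.
Column 5 now contains 1; hence (3,5) = 4.
6 is placed in row 3; hence (3,6) = 2.
1 is placed in row 4, which forces (4,1) = 2.
1 is placed in row 4, leaving (4,3) = 5.
Column 6 already has 2, so (4,6) = 6.
Cage l's pair has sum 3, so (5,1) = 1.
The 4 cells of cage e must have sum 8; hence (5,4) = 2.
Row 6 now contains 2, which forces (6,4) = 1.
The two cells of cage f must have sum 3, which forces (1,2) = 1.
1 is placed in column 3, which forces (1,3) = 2.
The two cells of cage a must have sum 11, leaving (1,4) = 6.
6 is placed in column 5, which forces (1,5) = 5.
The 3 cells of cage i must have sum 11, which forces (2,2) = 2.
Cage b has sum 12; hence (2,3) = 3.
6 is placed in row 2, which forces (2,4) = 4.
2 is placed in row 3, leaving (3,2) = 3.
Row 3 now contains 4, which forces (3,4) = 5.
The full grid is 3 1 2 6 5 4 / 5 2 3 4 6 1 / 6 3 1 5 4 2 / 2 4 5 3 1 6 / 1 6 4 2 3 5 / 4 5 6 1 2 3.

6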